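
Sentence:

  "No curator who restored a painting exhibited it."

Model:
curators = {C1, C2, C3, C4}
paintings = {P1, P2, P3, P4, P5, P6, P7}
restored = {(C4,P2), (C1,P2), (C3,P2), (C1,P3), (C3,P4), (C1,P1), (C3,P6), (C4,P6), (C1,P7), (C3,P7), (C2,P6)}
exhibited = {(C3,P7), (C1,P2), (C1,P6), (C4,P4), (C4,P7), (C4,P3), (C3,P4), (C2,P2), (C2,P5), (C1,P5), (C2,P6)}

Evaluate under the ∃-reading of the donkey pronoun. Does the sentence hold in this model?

"it" takes "a painting" as antecedent — a donkey pronoun bound across the clause boundary.
Truth condition: for no (c,p) with restored(c,p) does exhibited(c,p) hold.
Restrictor pairs — does the scope hold? (C1,P1):fails  (C1,P2):holds  (C1,P3):fails  (C1,P7):fails  (C2,P6):holds  (C3,P2):fails  (C3,P4):holds  (C3,P6):fails  (C3,P7):holds  (C4,P2):fails  (C4,P6):fails
Scope holds for 4 pair(s), so the sentence is false.

False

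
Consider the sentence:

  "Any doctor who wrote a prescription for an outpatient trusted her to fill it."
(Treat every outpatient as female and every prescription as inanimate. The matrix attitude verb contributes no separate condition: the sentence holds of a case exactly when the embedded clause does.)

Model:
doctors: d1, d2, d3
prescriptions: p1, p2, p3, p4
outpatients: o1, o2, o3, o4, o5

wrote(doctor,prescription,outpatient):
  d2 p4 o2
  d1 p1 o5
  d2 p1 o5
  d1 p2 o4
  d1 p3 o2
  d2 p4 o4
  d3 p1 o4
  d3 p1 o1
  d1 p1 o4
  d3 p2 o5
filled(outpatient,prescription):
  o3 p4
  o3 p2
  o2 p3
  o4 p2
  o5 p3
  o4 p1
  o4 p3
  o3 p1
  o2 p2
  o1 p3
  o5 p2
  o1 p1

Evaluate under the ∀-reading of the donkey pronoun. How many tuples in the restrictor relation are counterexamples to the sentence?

"her" takes "an outpatient" as antecedent and "it" takes "a prescription"; both are donkey pronouns co-varying with the restrictor.
Strong reading: for every (d,p,o) with wrote(d,p,o), filled(o,p).
Restrictor triples: (d1,p1,o4)→filled(o4,p1) ✓  (d1,p1,o5)→filled(o5,p1) ✗  (d1,p2,o4)→filled(o4,p2) ✓  (d1,p3,o2)→filled(o2,p3) ✓  (d2,p1,o5)→filled(o5,p1) ✗  (d2,p4,o2)→filled(o2,p4) ✗  (d2,p4,o4)→filled(o4,p4) ✗  (d3,p1,o1)→filled(o1,p1) ✓  (d3,p1,o4)→filled(o4,p1) ✓  (d3,p2,o5)→filled(o5,p2) ✓
Counterexamples (restrictor triples failing the scope): 4.

4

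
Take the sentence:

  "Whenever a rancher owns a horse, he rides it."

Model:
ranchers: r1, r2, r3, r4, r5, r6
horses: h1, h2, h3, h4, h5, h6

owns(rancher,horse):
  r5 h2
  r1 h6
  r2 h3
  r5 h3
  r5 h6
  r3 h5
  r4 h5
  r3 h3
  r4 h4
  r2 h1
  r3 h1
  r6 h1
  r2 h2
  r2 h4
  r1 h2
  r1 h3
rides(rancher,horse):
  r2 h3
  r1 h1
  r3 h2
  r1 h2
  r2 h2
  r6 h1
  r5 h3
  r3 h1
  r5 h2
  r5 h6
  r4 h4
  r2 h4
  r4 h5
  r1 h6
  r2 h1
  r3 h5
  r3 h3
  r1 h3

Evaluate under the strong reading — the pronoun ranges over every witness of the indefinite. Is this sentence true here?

"it" takes "a horse" as antecedent — a donkey pronoun bound across the clause boundary.
Strong reading: for every (r,h) with owns(r,h), rides(r,h).
Restrictor pairs: (r1,h2) ✓  (r1,h3) ✓  (r1,h6) ✓  (r2,h1) ✓  (r2,h2) ✓  (r2,h3) ✓  (r2,h4) ✓  (r3,h1) ✓  (r3,h3) ✓  (r3,h5) ✓  (r4,h4) ✓  (r4,h5) ✓  (r5,h2) ✓  (r5,h3) ✓  (r5,h6) ✓  (r6,h1) ✓
Every restrictor pair satisfies the scope.

True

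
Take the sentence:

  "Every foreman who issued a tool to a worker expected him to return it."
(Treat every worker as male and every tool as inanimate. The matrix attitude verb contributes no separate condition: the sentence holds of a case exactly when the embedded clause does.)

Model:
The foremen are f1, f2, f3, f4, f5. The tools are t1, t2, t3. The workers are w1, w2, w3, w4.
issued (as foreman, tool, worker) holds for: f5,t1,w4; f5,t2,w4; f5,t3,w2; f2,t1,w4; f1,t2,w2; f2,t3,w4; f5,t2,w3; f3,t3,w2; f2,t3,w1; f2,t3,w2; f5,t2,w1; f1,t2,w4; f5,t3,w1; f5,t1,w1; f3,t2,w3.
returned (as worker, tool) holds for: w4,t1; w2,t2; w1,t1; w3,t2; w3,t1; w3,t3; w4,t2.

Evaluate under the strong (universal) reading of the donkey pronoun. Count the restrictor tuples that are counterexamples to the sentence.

"him" takes "a worker" as antecedent and "it" takes "a tool"; both are donkey pronouns co-varying with the restrictor.
Strong reading: for every (f,t,w) with issued(f,t,w), returned(w,t).
Restrictor triples: (f1,t2,w2)→returned(w2,t2) ✓  (f1,t2,w4)→returned(w4,t2) ✓  (f2,t1,w4)→returned(w4,t1) ✓  (f2,t3,w1)→returned(w1,t3) ✗  (f2,t3,w2)→returned(w2,t3) ✗  (f2,t3,w4)→returned(w4,t3) ✗  (f3,t2,w3)→returned(w3,t2) ✓  (f3,t3,w2)→returned(w2,t3) ✗  (f5,t1,w1)→returned(w1,t1) ✓  (f5,t1,w4)→returned(w4,t1) ✓  (f5,t2,w1)→returned(w1,t2) ✗  (f5,t2,w3)→returned(w3,t2) ✓  (f5,t2,w4)→returned(w4,t2) ✓  (f5,t3,w1)→returned(w1,t3) ✗  (f5,t3,w2)→returned(w2,t3) ✗
Counterexamples (restrictor triples failing the scope): 7.

7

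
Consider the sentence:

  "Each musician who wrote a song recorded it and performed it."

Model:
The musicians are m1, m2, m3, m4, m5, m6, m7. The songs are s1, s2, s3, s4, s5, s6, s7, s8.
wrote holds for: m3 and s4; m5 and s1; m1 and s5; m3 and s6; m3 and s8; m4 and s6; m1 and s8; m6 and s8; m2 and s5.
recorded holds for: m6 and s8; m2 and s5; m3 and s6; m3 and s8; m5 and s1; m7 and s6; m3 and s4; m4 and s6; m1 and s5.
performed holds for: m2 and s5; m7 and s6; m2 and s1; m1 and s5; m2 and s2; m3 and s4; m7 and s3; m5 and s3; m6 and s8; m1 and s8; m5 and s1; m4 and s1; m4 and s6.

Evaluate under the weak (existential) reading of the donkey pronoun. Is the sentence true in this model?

True

"it" takes "a song" as antecedent — a donkey pronoun bound across the clause boundary.
Weak reading: every musician m with some wrote-song has at least one wrote-song s such that recorded(m,s) ∧ performed(m,s).
Per musician: m1:✓  m2:✓  m3:✓  m4:✓  m5:✓  m6:✓
Every musician in the restrictor has a witness.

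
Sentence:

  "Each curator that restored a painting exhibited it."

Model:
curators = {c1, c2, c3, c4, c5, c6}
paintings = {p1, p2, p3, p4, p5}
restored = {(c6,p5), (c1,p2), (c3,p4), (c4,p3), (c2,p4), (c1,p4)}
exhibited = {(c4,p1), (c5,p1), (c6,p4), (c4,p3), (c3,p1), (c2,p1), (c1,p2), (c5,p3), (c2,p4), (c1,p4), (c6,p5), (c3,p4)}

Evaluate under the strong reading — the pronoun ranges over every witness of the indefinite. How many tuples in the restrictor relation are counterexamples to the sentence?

0

"it" takes "a painting" as antecedent — a donkey pronoun bound across the clause boundary.
Strong reading: for every (c,p) with restored(c,p), exhibited(c,p).
Restrictor pairs: (c1,p2) ✓  (c1,p4) ✓  (c2,p4) ✓  (c3,p4) ✓  (c4,p3) ✓  (c6,p5) ✓
Counterexamples (restrictor pairs failing the scope): 0.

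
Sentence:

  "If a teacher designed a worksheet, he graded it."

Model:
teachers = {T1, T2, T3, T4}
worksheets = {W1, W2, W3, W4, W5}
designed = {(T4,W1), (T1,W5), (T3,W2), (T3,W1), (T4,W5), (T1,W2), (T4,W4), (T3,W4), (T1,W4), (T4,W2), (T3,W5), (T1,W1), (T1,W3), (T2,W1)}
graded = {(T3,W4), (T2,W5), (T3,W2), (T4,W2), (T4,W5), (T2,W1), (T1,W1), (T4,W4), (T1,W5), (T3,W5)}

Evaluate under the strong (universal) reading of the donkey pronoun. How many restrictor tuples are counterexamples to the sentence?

"it" takes "a worksheet" as antecedent — a donkey pronoun bound across the clause boundary.
Strong reading: for every (t,w) with designed(t,w), graded(t,w).
Restrictor pairs: (T1,W1) ✓  (T1,W2) ✗  (T1,W3) ✗  (T1,W4) ✗  (T1,W5) ✓  (T2,W1) ✓  (T3,W1) ✗  (T3,W2) ✓  (T3,W4) ✓  (T3,W5) ✓  (T4,W1) ✗  (T4,W2) ✓  (T4,W4) ✓  (T4,W5) ✓
Counterexamples (restrictor pairs failing the scope): 5.

5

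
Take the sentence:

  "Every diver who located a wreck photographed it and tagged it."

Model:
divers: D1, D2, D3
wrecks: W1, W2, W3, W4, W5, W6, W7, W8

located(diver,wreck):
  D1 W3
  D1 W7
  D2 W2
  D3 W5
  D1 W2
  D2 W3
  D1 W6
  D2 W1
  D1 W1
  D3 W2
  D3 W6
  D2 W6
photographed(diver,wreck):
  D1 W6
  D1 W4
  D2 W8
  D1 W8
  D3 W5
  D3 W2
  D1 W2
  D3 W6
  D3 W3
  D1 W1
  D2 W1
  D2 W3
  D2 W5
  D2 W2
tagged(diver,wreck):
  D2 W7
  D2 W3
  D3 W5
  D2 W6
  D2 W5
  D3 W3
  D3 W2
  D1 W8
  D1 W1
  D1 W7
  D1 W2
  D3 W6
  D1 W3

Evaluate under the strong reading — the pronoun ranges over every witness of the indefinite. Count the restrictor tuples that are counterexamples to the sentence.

"it" takes "a wreck" as antecedent — a donkey pronoun bound across the clause boundary.
Strong reading: for every (d,w) with located(d,w), photographed(d,w) ∧ tagged(d,w).
Restrictor pairs: (D1,W1) ✓  (D1,W2) ✓  (D1,W3) ✗  (D1,W6) ✗  (D1,W7) ✗  (D2,W1) ✗  (D2,W2) ✗  (D2,W3) ✓  (D2,W6) ✗  (D3,W2) ✓  (D3,W5) ✓  (D3,W6) ✓
Counterexamples (restrictor pairs failing the scope): 6.

6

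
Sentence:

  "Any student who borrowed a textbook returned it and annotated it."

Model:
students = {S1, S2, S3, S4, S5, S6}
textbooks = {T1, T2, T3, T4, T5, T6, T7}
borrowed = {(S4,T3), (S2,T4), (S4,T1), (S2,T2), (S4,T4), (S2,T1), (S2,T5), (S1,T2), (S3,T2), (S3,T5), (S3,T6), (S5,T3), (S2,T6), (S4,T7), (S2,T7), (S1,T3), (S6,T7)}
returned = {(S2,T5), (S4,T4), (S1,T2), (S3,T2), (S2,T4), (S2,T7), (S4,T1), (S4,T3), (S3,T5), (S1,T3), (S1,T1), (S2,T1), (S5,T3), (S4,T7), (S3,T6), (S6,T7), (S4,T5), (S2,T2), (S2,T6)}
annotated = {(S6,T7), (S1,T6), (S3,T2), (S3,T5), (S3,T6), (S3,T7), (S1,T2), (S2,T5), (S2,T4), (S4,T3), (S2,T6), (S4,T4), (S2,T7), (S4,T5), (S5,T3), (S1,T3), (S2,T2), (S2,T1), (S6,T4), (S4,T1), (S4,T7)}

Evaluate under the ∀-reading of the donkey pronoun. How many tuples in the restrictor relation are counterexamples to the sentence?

0

"it" takes "a textbook" as antecedent — a donkey pronoun bound across the clause boundary.
Strong reading: for every (s,t) with borrowed(s,t), returned(s,t) ∧ annotated(s,t).
Restrictor pairs: (S1,T2) ✓  (S1,T3) ✓  (S2,T1) ✓  (S2,T2) ✓  (S2,T4) ✓  (S2,T5) ✓  (S2,T6) ✓  (S2,T7) ✓  (S3,T2) ✓  (S3,T5) ✓  (S3,T6) ✓  (S4,T1) ✓  (S4,T3) ✓  (S4,T4) ✓  (S4,T7) ✓  (S5,T3) ✓  (S6,T7) ✓
Counterexamples (restrictor pairs failing the scope): 0.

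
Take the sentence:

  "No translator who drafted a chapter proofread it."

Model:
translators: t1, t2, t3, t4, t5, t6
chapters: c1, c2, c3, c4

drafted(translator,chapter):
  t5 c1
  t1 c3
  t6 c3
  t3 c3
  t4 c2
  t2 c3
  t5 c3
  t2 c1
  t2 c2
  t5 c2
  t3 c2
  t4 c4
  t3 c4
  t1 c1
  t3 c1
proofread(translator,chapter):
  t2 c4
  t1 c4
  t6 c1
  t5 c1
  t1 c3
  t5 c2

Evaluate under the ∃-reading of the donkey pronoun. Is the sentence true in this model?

"it" takes "a chapter" as antecedent — a donkey pronoun bound across the clause boundary.
Truth condition: for no (t,c) with drafted(t,c) does proofread(t,c) hold.
Restrictor pairs — does the scope hold? (t1,c1):fails  (t1,c3):holds  (t2,c1):fails  (t2,c2):fails  (t2,c3):fails  (t3,c1):fails  (t3,c2):fails  (t3,c3):fails  (t3,c4):fails  (t4,c2):fails  (t4,c4):fails  (t5,c1):holds  (t5,c2):holds  (t5,c3):fails  (t6,c3):fails
Scope holds for 3 pair(s), so the sentence is false.

False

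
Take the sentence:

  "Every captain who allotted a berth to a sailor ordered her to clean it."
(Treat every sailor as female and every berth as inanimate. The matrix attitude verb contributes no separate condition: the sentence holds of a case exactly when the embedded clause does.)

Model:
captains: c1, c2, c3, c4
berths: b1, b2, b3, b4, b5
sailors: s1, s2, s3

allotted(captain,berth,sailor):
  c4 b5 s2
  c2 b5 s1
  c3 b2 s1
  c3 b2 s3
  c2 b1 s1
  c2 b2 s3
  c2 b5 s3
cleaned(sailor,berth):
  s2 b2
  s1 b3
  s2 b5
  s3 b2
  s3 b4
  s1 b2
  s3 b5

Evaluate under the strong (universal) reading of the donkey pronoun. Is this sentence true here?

"her" takes "a sailor" as antecedent and "it" takes "a berth"; both are donkey pronouns co-varying with the restrictor.
Strong reading: for every (c,b,s) with allotted(c,b,s), cleaned(s,b).
Restrictor triples: (c2,b1,s1)→cleaned(s1,b1) ✗  (c2,b2,s3)→cleaned(s3,b2) ✓  (c2,b5,s1)→cleaned(s1,b5) ✗  (c2,b5,s3)→cleaned(s3,b5) ✓  (c3,b2,s1)→cleaned(s1,b2) ✓  (c3,b2,s3)→cleaned(s3,b2) ✓  (c4,b5,s2)→cleaned(s2,b5) ✓
Counterexample: (c2,b1,s1) — cleaned(s1,b1) does not hold.

False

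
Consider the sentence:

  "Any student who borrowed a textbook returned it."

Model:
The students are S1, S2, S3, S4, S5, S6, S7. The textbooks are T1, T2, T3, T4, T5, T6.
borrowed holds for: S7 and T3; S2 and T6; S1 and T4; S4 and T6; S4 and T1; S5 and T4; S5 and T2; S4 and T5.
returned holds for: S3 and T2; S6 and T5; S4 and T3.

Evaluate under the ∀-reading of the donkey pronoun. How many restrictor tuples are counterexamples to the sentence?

8

"it" takes "a textbook" as antecedent — a donkey pronoun bound across the clause boundary.
Strong reading: for every (s,t) with borrowed(s,t), returned(s,t).
Restrictor pairs: (S1,T4) ✗  (S2,T6) ✗  (S4,T1) ✗  (S4,T5) ✗  (S4,T6) ✗  (S5,T2) ✗  (S5,T4) ✗  (S7,T3) ✗
Counterexamples (restrictor pairs failing the scope): 8.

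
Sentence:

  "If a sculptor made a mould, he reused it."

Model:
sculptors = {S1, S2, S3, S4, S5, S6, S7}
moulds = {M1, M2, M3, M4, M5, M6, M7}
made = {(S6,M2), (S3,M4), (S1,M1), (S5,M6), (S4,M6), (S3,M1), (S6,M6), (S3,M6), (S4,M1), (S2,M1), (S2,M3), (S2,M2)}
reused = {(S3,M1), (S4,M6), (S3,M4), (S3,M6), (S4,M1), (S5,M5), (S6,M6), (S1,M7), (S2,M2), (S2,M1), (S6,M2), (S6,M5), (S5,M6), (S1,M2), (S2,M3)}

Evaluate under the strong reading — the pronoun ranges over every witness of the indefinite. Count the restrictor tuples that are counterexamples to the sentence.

"it" takes "a mould" as antecedent — a donkey pronoun bound across the clause boundary.
Strong reading: for every (s,m) with made(s,m), reused(s,m).
Restrictor pairs: (S1,M1) ✗  (S2,M1) ✓  (S2,M2) ✓  (S2,M3) ✓  (S3,M1) ✓  (S3,M4) ✓  (S3,M6) ✓  (S4,M1) ✓  (S4,M6) ✓  (S5,M6) ✓  (S6,M2) ✓  (S6,M6) ✓
Counterexamples (restrictor pairs failing the scope): 1.

1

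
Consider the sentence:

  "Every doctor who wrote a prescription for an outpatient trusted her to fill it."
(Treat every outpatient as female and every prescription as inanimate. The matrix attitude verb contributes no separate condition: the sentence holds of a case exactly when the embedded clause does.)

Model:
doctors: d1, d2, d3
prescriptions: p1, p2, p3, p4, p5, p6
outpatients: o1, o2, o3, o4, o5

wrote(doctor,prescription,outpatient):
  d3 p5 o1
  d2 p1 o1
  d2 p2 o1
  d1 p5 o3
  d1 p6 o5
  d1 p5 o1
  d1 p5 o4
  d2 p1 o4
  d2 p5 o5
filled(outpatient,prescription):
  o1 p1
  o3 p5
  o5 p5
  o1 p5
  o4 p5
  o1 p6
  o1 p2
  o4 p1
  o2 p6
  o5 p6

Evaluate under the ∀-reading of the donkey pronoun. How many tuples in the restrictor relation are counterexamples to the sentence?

0

"her" takes "an outpatient" as antecedent and "it" takes "a prescription"; both are donkey pronouns co-varying with the restrictor.
Strong reading: for every (d,p,o) with wrote(d,p,o), filled(o,p).
Restrictor triples: (d1,p5,o1)→filled(o1,p5) ✓  (d1,p5,o3)→filled(o3,p5) ✓  (d1,p5,o4)→filled(o4,p5) ✓  (d1,p6,o5)→filled(o5,p6) ✓  (d2,p1,o1)→filled(o1,p1) ✓  (d2,p1,o4)→filled(o4,p1) ✓  (d2,p2,o1)→filled(o1,p2) ✓  (d2,p5,o5)→filled(o5,p5) ✓  (d3,p5,o1)→filled(o1,p5) ✓
Counterexamples (restrictor triples failing the scope): 0.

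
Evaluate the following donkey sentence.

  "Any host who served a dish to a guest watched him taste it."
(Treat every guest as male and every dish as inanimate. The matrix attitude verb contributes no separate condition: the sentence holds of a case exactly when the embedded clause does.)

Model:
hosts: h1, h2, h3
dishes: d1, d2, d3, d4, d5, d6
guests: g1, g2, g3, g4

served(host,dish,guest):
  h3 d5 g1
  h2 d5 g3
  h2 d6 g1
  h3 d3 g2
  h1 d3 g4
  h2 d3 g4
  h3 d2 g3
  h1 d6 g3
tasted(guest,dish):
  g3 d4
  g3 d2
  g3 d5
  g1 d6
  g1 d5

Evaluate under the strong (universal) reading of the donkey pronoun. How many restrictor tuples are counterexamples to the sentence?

"him" takes "a guest" as antecedent and "it" takes "a dish"; both are donkey pronouns co-varying with the restrictor.
Strong reading: for every (h,d,g) with served(h,d,g), tasted(g,d).
Restrictor triples: (h1,d3,g4)→tasted(g4,d3) ✗  (h1,d6,g3)→tasted(g3,d6) ✗  (h2,d3,g4)→tasted(g4,d3) ✗  (h2,d5,g3)→tasted(g3,d5) ✓  (h2,d6,g1)→tasted(g1,d6) ✓  (h3,d2,g3)→tasted(g3,d2) ✓  (h3,d3,g2)→tasted(g2,d3) ✗  (h3,d5,g1)→tasted(g1,d5) ✓
Counterexamples (restrictor triples failing the scope): 4.

4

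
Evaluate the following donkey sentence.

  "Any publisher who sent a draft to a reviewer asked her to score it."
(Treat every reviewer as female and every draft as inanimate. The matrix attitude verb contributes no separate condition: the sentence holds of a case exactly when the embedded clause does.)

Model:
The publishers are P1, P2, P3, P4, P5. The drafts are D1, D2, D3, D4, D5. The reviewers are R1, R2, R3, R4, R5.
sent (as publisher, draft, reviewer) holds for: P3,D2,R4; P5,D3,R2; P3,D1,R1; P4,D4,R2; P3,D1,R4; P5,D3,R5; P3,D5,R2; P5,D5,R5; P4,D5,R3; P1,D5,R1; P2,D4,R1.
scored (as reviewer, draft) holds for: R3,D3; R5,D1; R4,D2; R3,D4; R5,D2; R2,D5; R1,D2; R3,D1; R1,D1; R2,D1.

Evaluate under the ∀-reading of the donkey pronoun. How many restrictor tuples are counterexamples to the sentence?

"her" takes "a reviewer" as antecedent and "it" takes "a draft"; both are donkey pronouns co-varying with the restrictor.
Strong reading: for every (p,d,r) with sent(p,d,r), scored(r,d).
Restrictor triples: (P1,D5,R1)→scored(R1,D5) ✗  (P2,D4,R1)→scored(R1,D4) ✗  (P3,D1,R1)→scored(R1,D1) ✓  (P3,D1,R4)→scored(R4,D1) ✗  (P3,D2,R4)→scored(R4,D2) ✓  (P3,D5,R2)→scored(R2,D5) ✓  (P4,D4,R2)→scored(R2,D4) ✗  (P4,D5,R3)→scored(R3,D5) ✗  (P5,D3,R2)→scored(R2,D3) ✗  (P5,D3,R5)→scored(R5,D3) ✗  (P5,D5,R5)→scored(R5,D5) ✗
Counterexamples (restrictor triples failing the scope): 8.

8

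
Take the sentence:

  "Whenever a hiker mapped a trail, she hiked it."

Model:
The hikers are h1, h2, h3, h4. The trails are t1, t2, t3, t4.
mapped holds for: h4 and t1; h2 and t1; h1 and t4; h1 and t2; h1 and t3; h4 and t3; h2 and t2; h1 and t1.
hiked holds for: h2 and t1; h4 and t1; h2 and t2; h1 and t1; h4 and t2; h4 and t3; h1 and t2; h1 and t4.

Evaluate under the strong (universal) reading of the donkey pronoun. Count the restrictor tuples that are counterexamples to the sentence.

1

"it" takes "a trail" as antecedent — a donkey pronoun bound across the clause boundary.
Strong reading: for every (h,t) with mapped(h,t), hiked(h,t).
Restrictor pairs: (h1,t1) ✓  (h1,t2) ✓  (h1,t3) ✗  (h1,t4) ✓  (h2,t1) ✓  (h2,t2) ✓  (h4,t1) ✓  (h4,t3) ✓
Counterexamples (restrictor pairs failing the scope): 1.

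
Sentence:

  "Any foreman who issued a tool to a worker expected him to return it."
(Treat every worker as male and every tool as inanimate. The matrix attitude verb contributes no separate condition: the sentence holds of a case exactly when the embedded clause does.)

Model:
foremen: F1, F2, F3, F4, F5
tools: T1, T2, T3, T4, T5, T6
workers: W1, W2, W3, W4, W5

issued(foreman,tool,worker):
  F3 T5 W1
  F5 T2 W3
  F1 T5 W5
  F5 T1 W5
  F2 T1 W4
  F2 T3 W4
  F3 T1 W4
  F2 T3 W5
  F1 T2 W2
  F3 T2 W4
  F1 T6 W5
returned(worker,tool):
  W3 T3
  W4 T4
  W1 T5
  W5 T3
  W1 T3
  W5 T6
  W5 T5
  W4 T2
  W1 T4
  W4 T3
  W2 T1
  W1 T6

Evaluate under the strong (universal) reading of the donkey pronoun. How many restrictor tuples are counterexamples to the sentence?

"him" takes "a worker" as antecedent and "it" takes "a tool"; both are donkey pronouns co-varying with the restrictor.
Strong reading: for every (f,t,w) with issued(f,t,w), returned(w,t).
Restrictor triples: (F1,T2,W2)→returned(W2,T2) ✗  (F1,T5,W5)→returned(W5,T5) ✓  (F1,T6,W5)→returned(W5,T6) ✓  (F2,T1,W4)→returned(W4,T1) ✗  (F2,T3,W4)→returned(W4,T3) ✓  (F2,T3,W5)→returned(W5,T3) ✓  (F3,T1,W4)→returned(W4,T1) ✗  (F3,T2,W4)→returned(W4,T2) ✓  (F3,T5,W1)→returned(W1,T5) ✓  (F5,T1,W5)→returned(W5,T1) ✗  (F5,T2,W3)→returned(W3,T2) ✗
Counterexamples (restrictor triples failing the scope): 5.

5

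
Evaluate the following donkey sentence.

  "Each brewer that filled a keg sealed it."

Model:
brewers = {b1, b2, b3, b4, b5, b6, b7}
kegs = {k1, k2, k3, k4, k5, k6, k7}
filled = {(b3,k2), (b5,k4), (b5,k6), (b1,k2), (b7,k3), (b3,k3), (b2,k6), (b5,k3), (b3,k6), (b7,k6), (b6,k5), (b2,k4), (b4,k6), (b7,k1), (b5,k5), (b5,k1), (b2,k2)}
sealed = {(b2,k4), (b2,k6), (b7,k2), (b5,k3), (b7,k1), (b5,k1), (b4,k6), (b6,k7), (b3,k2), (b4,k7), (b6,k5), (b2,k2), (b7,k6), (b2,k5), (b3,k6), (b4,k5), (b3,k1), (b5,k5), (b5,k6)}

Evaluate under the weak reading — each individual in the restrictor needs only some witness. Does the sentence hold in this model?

"it" takes "a keg" as antecedent — a donkey pronoun bound across the clause boundary.
Weak reading: every brewer b with some filled-keg has at least one filled-keg k such that sealed(b,k).
Per brewer: b1:✗  b2:✓  b3:✓  b4:✓  b5:✓  b6:✓  b7:✓
b1 has no witness among its filled-kegs.

False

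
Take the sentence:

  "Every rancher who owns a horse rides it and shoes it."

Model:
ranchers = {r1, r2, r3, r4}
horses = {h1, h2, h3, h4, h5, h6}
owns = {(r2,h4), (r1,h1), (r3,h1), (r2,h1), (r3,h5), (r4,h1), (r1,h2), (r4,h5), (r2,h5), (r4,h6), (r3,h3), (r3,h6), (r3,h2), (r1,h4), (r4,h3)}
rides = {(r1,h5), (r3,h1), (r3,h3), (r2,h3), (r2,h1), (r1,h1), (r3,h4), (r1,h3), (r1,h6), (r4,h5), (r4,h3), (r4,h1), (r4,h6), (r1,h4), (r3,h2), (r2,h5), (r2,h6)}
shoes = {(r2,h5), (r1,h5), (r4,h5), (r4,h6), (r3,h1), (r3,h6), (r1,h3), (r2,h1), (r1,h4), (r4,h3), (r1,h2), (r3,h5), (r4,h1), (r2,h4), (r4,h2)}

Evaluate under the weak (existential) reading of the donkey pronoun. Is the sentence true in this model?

True

"it" takes "a horse" as antecedent — a donkey pronoun bound across the clause boundary.
Weak reading: every rancher r with some owns-horse has at least one owns-horse h such that rides(r,h) ∧ shoes(r,h).
Per rancher: r1:✓  r2:✓  r3:✓  r4:✓
Every rancher in the restrictor has a witness.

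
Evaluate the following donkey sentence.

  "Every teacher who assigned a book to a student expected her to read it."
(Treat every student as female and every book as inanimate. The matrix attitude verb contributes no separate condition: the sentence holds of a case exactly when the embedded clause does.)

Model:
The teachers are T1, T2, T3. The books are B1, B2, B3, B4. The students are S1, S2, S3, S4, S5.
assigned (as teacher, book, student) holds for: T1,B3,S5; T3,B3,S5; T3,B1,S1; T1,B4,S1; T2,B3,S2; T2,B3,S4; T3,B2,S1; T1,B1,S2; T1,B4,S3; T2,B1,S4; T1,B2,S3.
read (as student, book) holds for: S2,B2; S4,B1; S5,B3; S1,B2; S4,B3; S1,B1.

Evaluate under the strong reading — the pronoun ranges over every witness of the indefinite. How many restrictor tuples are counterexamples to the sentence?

5

"her" takes "a student" as antecedent and "it" takes "a book"; both are donkey pronouns co-varying with the restrictor.
Strong reading: for every (t,b,s) with assigned(t,b,s), read(s,b).
Restrictor triples: (T1,B1,S2)→read(S2,B1) ✗  (T1,B2,S3)→read(S3,B2) ✗  (T1,B3,S5)→read(S5,B3) ✓  (T1,B4,S1)→read(S1,B4) ✗  (T1,B4,S3)→read(S3,B4) ✗  (T2,B1,S4)→read(S4,B1) ✓  (T2,B3,S2)→read(S2,B3) ✗  (T2,B3,S4)→read(S4,B3) ✓  (T3,B1,S1)→read(S1,B1) ✓  (T3,B2,S1)→read(S1,B2) ✓  (T3,B3,S5)→read(S5,B3) ✓
Counterexamples (restrictor triples failing the scope): 5.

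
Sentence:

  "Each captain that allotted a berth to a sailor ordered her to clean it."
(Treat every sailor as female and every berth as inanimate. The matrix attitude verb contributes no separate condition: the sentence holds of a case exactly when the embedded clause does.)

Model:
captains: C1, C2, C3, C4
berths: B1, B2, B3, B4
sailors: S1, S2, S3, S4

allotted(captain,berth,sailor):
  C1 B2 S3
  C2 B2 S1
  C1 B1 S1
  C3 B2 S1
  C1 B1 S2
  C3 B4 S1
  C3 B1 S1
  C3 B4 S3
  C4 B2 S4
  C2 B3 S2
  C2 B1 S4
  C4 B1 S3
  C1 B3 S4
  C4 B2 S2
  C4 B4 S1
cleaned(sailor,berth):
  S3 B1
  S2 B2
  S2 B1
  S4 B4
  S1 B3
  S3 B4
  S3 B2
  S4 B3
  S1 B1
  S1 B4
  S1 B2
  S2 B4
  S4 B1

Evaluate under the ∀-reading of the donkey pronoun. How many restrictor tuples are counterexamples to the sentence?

"her" takes "a sailor" as antecedent and "it" takes "a berth"; both are donkey pronouns co-varying with the restrictor.
Strong reading: for every (c,b,s) with allotted(c,b,s), cleaned(s,b).
Restrictor triples: (C1,B1,S1)→cleaned(S1,B1) ✓  (C1,B1,S2)→cleaned(S2,B1) ✓  (C1,B2,S3)→cleaned(S3,B2) ✓  (C1,B3,S4)→cleaned(S4,B3) ✓  (C2,B1,S4)→cleaned(S4,B1) ✓  (C2,B2,S1)→cleaned(S1,B2) ✓  (C2,B3,S2)→cleaned(S2,B3) ✗  (C3,B1,S1)→cleaned(S1,B1) ✓  (C3,B2,S1)→cleaned(S1,B2) ✓  (C3,B4,S1)→cleaned(S1,B4) ✓  (C3,B4,S3)→cleaned(S3,B4) ✓  (C4,B1,S3)→cleaned(S3,B1) ✓  (C4,B2,S2)→cleaned(S2,B2) ✓  (C4,B2,S4)→cleaned(S4,B2) ✗  (C4,B4,S1)→cleaned(S1,B4) ✓
Counterexamples (restrictor triples failing the scope): 2.

2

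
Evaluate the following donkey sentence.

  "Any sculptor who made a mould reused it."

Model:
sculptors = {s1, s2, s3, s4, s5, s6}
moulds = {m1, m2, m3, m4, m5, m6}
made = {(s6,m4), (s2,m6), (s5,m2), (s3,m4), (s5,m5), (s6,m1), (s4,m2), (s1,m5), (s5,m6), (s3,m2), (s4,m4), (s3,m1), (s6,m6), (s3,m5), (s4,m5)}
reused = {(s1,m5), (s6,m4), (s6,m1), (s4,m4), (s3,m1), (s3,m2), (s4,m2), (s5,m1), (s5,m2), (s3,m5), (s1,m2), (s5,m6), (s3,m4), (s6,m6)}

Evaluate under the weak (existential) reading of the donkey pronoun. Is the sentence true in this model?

"it" takes "a mould" as antecedent — a donkey pronoun bound across the clause boundary.
Weak reading: every sculptor s with some made-mould has at least one made-mould m such that reused(s,m).
Per sculptor: s1:✓  s2:✗  s3:✓  s4:✓  s5:✓  s6:✓
s2 has no witness among its made-moulds.

False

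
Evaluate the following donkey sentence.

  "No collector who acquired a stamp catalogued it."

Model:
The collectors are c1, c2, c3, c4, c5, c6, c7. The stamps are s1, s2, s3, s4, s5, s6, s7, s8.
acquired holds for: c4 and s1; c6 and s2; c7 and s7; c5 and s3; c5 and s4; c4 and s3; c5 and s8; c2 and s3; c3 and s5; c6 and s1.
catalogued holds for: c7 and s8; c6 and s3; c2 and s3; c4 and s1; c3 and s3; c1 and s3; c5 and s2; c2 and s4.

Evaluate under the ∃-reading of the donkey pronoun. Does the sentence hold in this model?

"it" takes "a stamp" as antecedent — a donkey pronoun bound across the clause boundary.
Truth condition: for no (c,s) with acquired(c,s) does catalogued(c,s) hold.
Restrictor pairs — does the scope hold? (c2,s3):holds  (c3,s5):fails  (c4,s1):holds  (c4,s3):fails  (c5,s3):fails  (c5,s4):fails  (c5,s8):fails  (c6,s1):fails  (c6,s2):fails  (c7,s7):fails
Scope holds for 2 pair(s), so the sentence is false.

False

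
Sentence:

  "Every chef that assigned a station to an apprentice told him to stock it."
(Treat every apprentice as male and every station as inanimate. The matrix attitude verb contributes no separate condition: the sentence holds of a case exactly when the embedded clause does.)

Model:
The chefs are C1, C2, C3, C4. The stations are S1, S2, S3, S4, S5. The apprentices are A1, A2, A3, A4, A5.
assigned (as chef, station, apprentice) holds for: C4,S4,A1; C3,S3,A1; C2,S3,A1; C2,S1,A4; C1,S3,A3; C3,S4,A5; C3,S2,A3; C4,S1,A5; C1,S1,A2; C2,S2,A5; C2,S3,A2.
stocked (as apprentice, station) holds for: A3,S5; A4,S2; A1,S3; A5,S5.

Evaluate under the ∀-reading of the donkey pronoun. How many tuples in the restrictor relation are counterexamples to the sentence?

"him" takes "an apprentice" as antecedent and "it" takes "a station"; both are donkey pronouns co-varying with the restrictor.
Strong reading: for every (c,s,a) with assigned(c,s,a), stocked(a,s).
Restrictor triples: (C1,S1,A2)→stocked(A2,S1) ✗  (C1,S3,A3)→stocked(A3,S3) ✗  (C2,S1,A4)→stocked(A4,S1) ✗  (C2,S2,A5)→stocked(A5,S2) ✗  (C2,S3,A1)→stocked(A1,S3) ✓  (C2,S3,A2)→stocked(A2,S3) ✗  (C3,S2,A3)→stocked(A3,S2) ✗  (C3,S3,A1)→stocked(A1,S3) ✓  (C3,S4,A5)→stocked(A5,S4) ✗  (C4,S1,A5)→stocked(A5,S1) ✗  (C4,S4,A1)→stocked(A1,S4) ✗
Counterexamples (restrictor triples failing the scope): 9.

9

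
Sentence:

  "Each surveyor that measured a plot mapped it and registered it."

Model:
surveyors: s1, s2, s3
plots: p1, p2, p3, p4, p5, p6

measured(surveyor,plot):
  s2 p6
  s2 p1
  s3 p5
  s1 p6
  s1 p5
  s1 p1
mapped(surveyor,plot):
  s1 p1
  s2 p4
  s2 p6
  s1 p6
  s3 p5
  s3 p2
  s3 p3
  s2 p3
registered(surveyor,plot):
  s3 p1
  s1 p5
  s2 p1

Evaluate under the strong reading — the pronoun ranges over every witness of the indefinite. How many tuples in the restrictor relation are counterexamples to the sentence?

"it" takes "a plot" as antecedent — a donkey pronoun bound across the clause boundary.
Strong reading: for every (s,p) with measured(s,p), mapped(s,p) ∧ registered(s,p).
Restrictor pairs: (s1,p1) ✗  (s1,p5) ✗  (s1,p6) ✗  (s2,p1) ✗  (s2,p6) ✗  (s3,p5) ✗
Counterexamples (restrictor pairs failing the scope): 6.

6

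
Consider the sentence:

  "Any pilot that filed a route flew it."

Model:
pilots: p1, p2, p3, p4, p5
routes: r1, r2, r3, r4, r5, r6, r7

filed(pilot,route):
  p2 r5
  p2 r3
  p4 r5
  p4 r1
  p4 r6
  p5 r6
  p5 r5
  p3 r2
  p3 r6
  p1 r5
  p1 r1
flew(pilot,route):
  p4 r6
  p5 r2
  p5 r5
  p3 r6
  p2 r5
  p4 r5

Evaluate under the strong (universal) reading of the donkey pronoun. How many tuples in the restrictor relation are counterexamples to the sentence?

"it" takes "a route" as antecedent — a donkey pronoun bound across the clause boundary.
Strong reading: for every (p,r) with filed(p,r), flew(p,r).
Restrictor pairs: (p1,r1) ✗  (p1,r5) ✗  (p2,r3) ✗  (p2,r5) ✓  (p3,r2) ✗  (p3,r6) ✓  (p4,r1) ✗  (p4,r5) ✓  (p4,r6) ✓  (p5,r5) ✓  (p5,r6) ✗
Counterexamples (restrictor pairs failing the scope): 6.

6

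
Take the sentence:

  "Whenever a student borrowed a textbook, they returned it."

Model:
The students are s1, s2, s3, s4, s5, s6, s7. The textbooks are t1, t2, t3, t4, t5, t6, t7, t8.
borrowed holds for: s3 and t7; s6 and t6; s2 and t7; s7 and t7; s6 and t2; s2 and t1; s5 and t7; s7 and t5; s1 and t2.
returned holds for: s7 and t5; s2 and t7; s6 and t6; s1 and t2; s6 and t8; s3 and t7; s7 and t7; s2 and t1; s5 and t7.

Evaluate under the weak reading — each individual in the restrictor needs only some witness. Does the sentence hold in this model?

"it" takes "a textbook" as antecedent — a donkey pronoun bound across the clause boundary.
Weak reading: every student s with some borrowed-textbook has at least one borrowed-textbook t such that returned(s,t).
Per student: s1:✓  s2:✓  s3:✓  s5:✓  s6:✓  s7:✓
Every student in the restrictor has a witness.

True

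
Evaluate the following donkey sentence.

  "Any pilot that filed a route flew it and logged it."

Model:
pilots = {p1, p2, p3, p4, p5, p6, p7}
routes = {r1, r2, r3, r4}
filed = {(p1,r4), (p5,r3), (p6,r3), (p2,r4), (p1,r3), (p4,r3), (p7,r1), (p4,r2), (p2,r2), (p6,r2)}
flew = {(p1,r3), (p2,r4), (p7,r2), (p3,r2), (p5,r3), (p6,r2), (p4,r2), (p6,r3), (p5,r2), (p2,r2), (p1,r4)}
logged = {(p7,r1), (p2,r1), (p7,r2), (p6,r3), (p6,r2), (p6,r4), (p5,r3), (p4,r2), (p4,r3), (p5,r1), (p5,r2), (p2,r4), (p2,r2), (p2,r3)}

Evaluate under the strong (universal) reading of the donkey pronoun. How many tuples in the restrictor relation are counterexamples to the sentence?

"it" takes "a route" as antecedent — a donkey pronoun bound across the clause boundary.
Strong reading: for every (p,r) with filed(p,r), flew(p,r) ∧ logged(p,r).
Restrictor pairs: (p1,r3) ✗  (p1,r4) ✗  (p2,r2) ✓  (p2,r4) ✓  (p4,r2) ✓  (p4,r3) ✗  (p5,r3) ✓  (p6,r2) ✓  (p6,r3) ✓  (p7,r1) ✗
Counterexamples (restrictor pairs failing the scope): 4.

4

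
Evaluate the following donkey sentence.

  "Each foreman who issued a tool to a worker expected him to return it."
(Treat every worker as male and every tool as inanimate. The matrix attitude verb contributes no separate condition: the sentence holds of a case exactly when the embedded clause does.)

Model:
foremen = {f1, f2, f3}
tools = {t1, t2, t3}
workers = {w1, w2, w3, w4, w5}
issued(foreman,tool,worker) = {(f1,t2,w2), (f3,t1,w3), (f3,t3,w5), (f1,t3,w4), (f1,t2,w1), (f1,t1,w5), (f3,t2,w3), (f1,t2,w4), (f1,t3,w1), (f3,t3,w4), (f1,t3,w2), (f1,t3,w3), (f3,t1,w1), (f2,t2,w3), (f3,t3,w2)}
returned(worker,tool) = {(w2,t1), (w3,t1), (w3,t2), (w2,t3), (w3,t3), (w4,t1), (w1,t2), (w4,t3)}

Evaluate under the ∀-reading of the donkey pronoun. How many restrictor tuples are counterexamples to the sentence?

"him" takes "a worker" as antecedent and "it" takes "a tool"; both are donkey pronouns co-varying with the restrictor.
Strong reading: for every (f,t,w) with issued(f,t,w), returned(w,t).
Restrictor triples: (f1,t1,w5)→returned(w5,t1) ✗  (f1,t2,w1)→returned(w1,t2) ✓  (f1,t2,w2)→returned(w2,t2) ✗  (f1,t2,w4)→returned(w4,t2) ✗  (f1,t3,w1)→returned(w1,t3) ✗  (f1,t3,w2)→returned(w2,t3) ✓  (f1,t3,w3)→returned(w3,t3) ✓  (f1,t3,w4)→returned(w4,t3) ✓  (f2,t2,w3)→returned(w3,t2) ✓  (f3,t1,w1)→returned(w1,t1) ✗  (f3,t1,w3)→returned(w3,t1) ✓  (f3,t2,w3)→returned(w3,t2) ✓  (f3,t3,w2)→returned(w2,t3) ✓  (f3,t3,w4)→returned(w4,t3) ✓  (f3,t3,w5)→returned(w5,t3) ✗
Counterexamples (restrictor triples failing the scope): 6.

6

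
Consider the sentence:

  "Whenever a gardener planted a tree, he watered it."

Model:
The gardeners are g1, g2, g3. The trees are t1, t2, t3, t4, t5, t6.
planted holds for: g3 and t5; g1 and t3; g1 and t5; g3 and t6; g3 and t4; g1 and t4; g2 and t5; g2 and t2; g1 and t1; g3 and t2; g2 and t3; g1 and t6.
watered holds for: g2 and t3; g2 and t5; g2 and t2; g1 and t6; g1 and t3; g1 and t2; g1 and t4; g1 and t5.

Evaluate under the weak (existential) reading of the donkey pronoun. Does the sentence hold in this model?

"it" takes "a tree" as antecedent — a donkey pronoun bound across the clause boundary.
Weak reading: every gardener g with some planted-tree has at least one planted-tree t such that watered(g,t).
Per gardener: g1:✓  g2:✓  g3:✗
g3 has no witness among its planted-trees.

False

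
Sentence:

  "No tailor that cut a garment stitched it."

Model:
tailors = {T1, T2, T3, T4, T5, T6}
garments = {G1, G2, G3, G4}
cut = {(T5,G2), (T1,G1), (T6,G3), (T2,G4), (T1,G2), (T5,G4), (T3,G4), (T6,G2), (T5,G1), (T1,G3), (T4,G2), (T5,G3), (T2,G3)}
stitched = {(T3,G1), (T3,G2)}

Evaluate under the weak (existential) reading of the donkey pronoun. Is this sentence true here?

True

"it" takes "a garment" as antecedent — a donkey pronoun bound across the clause boundary.
Truth condition: for no (t,g) with cut(t,g) does stitched(t,g) hold.
Restrictor pairs — does the scope hold? (T1,G1):fails  (T1,G2):fails  (T1,G3):fails  (T2,G3):fails  (T2,G4):fails  (T3,G4):fails  (T4,G2):fails  (T5,G1):fails  (T5,G2):fails  (T5,G3):fails  (T5,G4):fails  (T6,G2):fails  (T6,G3):fails
Scope holds for no restrictor pair, so the sentence is true.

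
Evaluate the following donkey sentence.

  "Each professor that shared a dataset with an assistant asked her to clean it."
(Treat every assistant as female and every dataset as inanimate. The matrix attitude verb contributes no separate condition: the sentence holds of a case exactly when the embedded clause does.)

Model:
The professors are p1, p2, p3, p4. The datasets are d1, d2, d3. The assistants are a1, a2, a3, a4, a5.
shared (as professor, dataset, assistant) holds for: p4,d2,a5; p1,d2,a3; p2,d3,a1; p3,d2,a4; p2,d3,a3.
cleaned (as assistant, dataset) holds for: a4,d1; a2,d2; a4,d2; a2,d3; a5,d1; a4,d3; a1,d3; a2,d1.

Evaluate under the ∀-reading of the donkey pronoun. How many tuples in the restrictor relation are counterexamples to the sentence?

"her" takes "an assistant" as antecedent and "it" takes "a dataset"; both are donkey pronouns co-varying with the restrictor.
Strong reading: for every (p,d,a) with shared(p,d,a), cleaned(a,d).
Restrictor triples: (p1,d2,a3)→cleaned(a3,d2) ✗  (p2,d3,a1)→cleaned(a1,d3) ✓  (p2,d3,a3)→cleaned(a3,d3) ✗  (p3,d2,a4)→cleaned(a4,d2) ✓  (p4,d2,a5)→cleaned(a5,d2) ✗
Counterexamples (restrictor triples failing the scope): 3.

3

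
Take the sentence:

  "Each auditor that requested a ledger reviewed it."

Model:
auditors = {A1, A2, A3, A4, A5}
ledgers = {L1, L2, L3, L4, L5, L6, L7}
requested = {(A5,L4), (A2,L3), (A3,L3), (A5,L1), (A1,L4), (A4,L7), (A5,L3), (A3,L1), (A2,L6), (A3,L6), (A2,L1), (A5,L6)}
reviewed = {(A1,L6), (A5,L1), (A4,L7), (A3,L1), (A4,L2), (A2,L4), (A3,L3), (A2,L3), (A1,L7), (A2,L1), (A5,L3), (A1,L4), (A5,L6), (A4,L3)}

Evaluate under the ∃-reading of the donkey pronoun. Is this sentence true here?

"it" takes "a ledger" as antecedent — a donkey pronoun bound across the clause boundary.
Weak reading: every auditor a with some requested-ledger has at least one requested-ledger l such that reviewed(a,l).
Per auditor: A1:✓  A2:✓  A3:✓  A4:✓  A5:✓
Every auditor in the restrictor has a witness.

True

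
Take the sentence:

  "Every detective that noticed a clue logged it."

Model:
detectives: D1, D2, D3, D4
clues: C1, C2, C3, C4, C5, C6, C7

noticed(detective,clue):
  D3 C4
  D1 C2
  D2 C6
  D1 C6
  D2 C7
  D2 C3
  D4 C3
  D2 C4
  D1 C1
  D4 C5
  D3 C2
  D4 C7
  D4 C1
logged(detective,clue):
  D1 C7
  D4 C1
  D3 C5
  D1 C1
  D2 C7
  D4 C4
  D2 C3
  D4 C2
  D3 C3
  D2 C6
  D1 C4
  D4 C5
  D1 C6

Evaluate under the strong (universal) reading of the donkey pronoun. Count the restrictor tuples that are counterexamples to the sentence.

"it" takes "a clue" as antecedent — a donkey pronoun bound across the clause boundary.
Strong reading: for every (d,c) with noticed(d,c), logged(d,c).
Restrictor pairs: (D1,C1) ✓  (D1,C2) ✗  (D1,C6) ✓  (D2,C3) ✓  (D2,C4) ✗  (D2,C6) ✓  (D2,C7) ✓  (D3,C2) ✗  (D3,C4) ✗  (D4,C1) ✓  (D4,C3) ✗  (D4,C5) ✓  (D4,C7) ✗
Counterexamples (restrictor pairs failing the scope): 6.

6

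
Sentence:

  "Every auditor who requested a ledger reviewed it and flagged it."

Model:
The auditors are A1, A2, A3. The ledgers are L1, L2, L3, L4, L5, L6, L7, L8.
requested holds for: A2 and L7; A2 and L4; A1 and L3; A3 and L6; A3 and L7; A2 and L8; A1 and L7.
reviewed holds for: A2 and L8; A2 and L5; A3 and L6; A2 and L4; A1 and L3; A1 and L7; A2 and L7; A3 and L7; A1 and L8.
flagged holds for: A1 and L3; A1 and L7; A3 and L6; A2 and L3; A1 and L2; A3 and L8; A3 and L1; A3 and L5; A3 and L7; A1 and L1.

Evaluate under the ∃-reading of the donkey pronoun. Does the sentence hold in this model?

False

"it" takes "a ledger" as antecedent — a donkey pronoun bound across the clause boundary.
Weak reading: every auditor a with some requested-ledger has at least one requested-ledger l such that reviewed(a,l) ∧ flagged(a,l).
Per auditor: A1:✓  A2:✗  A3:✓
A2 has no witness among its requested-ledgers.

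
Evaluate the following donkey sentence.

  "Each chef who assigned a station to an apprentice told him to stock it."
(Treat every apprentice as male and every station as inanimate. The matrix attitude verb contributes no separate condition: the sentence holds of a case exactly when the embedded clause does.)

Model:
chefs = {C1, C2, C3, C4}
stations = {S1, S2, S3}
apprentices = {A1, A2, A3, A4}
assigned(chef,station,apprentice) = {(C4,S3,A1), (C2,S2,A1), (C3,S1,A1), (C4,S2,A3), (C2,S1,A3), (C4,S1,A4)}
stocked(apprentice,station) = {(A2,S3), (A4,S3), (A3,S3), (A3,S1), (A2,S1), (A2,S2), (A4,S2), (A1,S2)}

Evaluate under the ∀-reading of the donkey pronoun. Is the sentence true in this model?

False

"him" takes "an apprentice" as antecedent and "it" takes "a station"; both are donkey pronouns co-varying with the restrictor.
Strong reading: for every (c,s,a) with assigned(c,s,a), stocked(a,s).
Restrictor triples: (C2,S1,A3)→stocked(A3,S1) ✓  (C2,S2,A1)→stocked(A1,S2) ✓  (C3,S1,A1)→stocked(A1,S1) ✗  (C4,S1,A4)→stocked(A4,S1) ✗  (C4,S2,A3)→stocked(A3,S2) ✗  (C4,S3,A1)→stocked(A1,S3) ✗
Counterexample: (C3,S1,A1) — stocked(A1,S1) does not hold.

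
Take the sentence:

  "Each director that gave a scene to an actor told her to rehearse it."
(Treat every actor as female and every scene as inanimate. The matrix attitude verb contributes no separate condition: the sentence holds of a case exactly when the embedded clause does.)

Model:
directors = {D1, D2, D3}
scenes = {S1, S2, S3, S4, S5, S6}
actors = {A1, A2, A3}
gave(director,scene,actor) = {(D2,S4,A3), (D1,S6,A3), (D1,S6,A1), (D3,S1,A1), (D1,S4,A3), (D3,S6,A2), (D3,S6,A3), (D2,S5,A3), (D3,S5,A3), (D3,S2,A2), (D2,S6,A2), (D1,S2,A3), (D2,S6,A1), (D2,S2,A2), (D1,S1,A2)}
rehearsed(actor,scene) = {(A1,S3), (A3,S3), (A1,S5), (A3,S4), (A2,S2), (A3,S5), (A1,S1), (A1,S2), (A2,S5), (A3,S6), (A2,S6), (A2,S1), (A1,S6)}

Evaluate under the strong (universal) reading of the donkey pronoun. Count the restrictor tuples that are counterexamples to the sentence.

"her" takes "an actor" as antecedent and "it" takes "a scene"; both are donkey pronouns co-varying with the restrictor.
Strong reading: for every (d,s,a) with gave(d,s,a), rehearsed(a,s).
Restrictor triples: (D1,S1,A2)→rehearsed(A2,S1) ✓  (D1,S2,A3)→rehearsed(A3,S2) ✗  (D1,S4,A3)→rehearsed(A3,S4) ✓  (D1,S6,A1)→rehearsed(A1,S6) ✓  (D1,S6,A3)→rehearsed(A3,S6) ✓  (D2,S2,A2)→rehearsed(A2,S2) ✓  (D2,S4,A3)→rehearsed(A3,S4) ✓  (D2,S5,A3)→rehearsed(A3,S5) ✓  (D2,S6,A1)→rehearsed(A1,S6) ✓  (D2,S6,A2)→rehearsed(A2,S6) ✓  (D3,S1,A1)→rehearsed(A1,S1) ✓  (D3,S2,A2)→rehearsed(A2,S2) ✓  (D3,S5,A3)→rehearsed(A3,S5) ✓  (D3,S6,A2)→rehearsed(A2,S6) ✓  (D3,S6,A3)→rehearsed(A3,S6) ✓
Counterexamples (restrictor triples failing the scope): 1.

1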